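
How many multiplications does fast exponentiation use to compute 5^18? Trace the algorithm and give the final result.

Computing 5^18 by squaring (build up from 5^1; each line after the first costs one multiplication):

5^1 = 5
5^2 = (5^1)^2 = 5^2 = 25
5^4 = (5^2)^2 = 25^2 = 625
5^8 = (5^4)^2 = 625^2 = 390625
5^9 = 5 * 5^8 = 5 * 390625 = 1953125
5^18 = (5^9)^2 = 1953125^2 = 3814697265625

Result: 3814697265625
Multiplications needed: 5 (5 lines after 5^1)

5^18 = 3814697265625. Using exponentiation by squaring, this requires 5 multiplications. The key idea: if the exponent is even, square the half-power; if odd, multiply by the base once.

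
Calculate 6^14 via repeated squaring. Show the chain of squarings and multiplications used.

Computing 6^14 by squaring (build up from 6^1; each line after the first costs one multiplication):

6^1 = 6
6^2 = (6^1)^2 = 6^2 = 36
6^3 = 6 * 6^2 = 6 * 36 = 216
6^6 = (6^3)^2 = 216^2 = 46656
6^7 = 6 * 6^6 = 6 * 46656 = 279936
6^14 = (6^7)^2 = 279936^2 = 78364164096

Result: 78364164096
Multiplications needed: 5 (5 lines after 6^1)

6^14 = 78364164096. Using exponentiation by squaring, this requires 5 multiplications. The key idea: if the exponent is even, square the half-power; if odd, multiply by the base once.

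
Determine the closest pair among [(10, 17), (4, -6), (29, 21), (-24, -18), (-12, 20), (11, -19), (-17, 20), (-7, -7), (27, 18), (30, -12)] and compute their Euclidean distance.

Computing all pairwise distances among 10 points:

d((10, 17), (4, -6)) = 23.7697
d((10, 17), (29, 21)) = 19.4165
d((10, 17), (-24, -18)) = 48.7955
d((10, 17), (-12, 20)) = 22.2036
d((10, 17), (11, -19)) = 36.0139
d((10, 17), (-17, 20)) = 27.1662
d((10, 17), (-7, -7)) = 29.4109
d((10, 17), (27, 18)) = 17.0294
d((10, 17), (30, -12)) = 35.2278
d((4, -6), (29, 21)) = 36.7967
d((4, -6), (-24, -18)) = 30.4631
d((4, -6), (-12, 20)) = 30.5287
d((4, -6), (11, -19)) = 14.7648
d((4, -6), (-17, 20)) = 33.4215
d((4, -6), (-7, -7)) = 11.0454
d((4, -6), (27, 18)) = 33.2415
d((4, -6), (30, -12)) = 26.6833
d((29, 21), (-24, -18)) = 65.8027
d((29, 21), (-12, 20)) = 41.0122
d((29, 21), (11, -19)) = 43.8634
d((29, 21), (-17, 20)) = 46.0109
d((29, 21), (-7, -7)) = 45.607
d((29, 21), (27, 18)) = 3.6056 <-- minimum
d((29, 21), (30, -12)) = 33.0151
d((-24, -18), (-12, 20)) = 39.8497
d((-24, -18), (11, -19)) = 35.0143
d((-24, -18), (-17, 20)) = 38.6394
d((-24, -18), (-7, -7)) = 20.2485
d((-24, -18), (27, 18)) = 62.426
d((-24, -18), (30, -12)) = 54.3323
d((-12, 20), (11, -19)) = 45.2769
d((-12, 20), (-17, 20)) = 5.0
d((-12, 20), (-7, -7)) = 27.4591
d((-12, 20), (27, 18)) = 39.0512
d((-12, 20), (30, -12)) = 52.8015
d((11, -19), (-17, 20)) = 48.0104
d((11, -19), (-7, -7)) = 21.6333
d((11, -19), (27, 18)) = 40.3113
d((11, -19), (30, -12)) = 20.2485
d((-17, 20), (-7, -7)) = 28.7924
d((-17, 20), (27, 18)) = 44.0454
d((-17, 20), (30, -12)) = 56.8595
d((-7, -7), (27, 18)) = 42.2019
d((-7, -7), (30, -12)) = 37.3363
d((27, 18), (30, -12)) = 30.1496

Closest pair: (29, 21) and (27, 18) with distance 3.6056

The closest pair is (29, 21) and (27, 18) with Euclidean distance 3.6056. For 10 points, brute-force pairwise comparison is shown above. For large n, the divide-and-conquer algorithm (sort by x, recurse on halves, check the dividing strip) achieves O(n log n).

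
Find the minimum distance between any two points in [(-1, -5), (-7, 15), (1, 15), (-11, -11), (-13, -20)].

Computing all pairwise distances among 5 points:

d((-1, -5), (-7, 15)) = 20.8806
d((-1, -5), (1, 15)) = 20.0998
d((-1, -5), (-11, -11)) = 11.6619
d((-1, -5), (-13, -20)) = 19.2094
d((-7, 15), (1, 15)) = 8.0 <-- minimum
d((-7, 15), (-11, -11)) = 26.3059
d((-7, 15), (-13, -20)) = 35.5106
d((1, 15), (-11, -11)) = 28.6356
d((1, 15), (-13, -20)) = 37.6962
d((-11, -11), (-13, -20)) = 9.2195

Closest pair: (-7, 15) and (1, 15) with distance 8.0

The closest pair is (-7, 15) and (1, 15) with Euclidean distance 8.0. For 5 points, brute-force pairwise comparison is shown above. For large n, the divide-and-conquer algorithm (sort by x, recurse on halves, check the dividing strip) achieves O(n log n).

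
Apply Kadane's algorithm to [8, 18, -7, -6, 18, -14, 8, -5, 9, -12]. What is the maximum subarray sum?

Using Kadane's algorithm on [8, 18, -7, -6, 18, -14, 8, -5, 9, -12]:

Scanning through the array:
Position 1 (value 18): max_ending_here = 26, max_so_far = 26
Position 2 (value -7): max_ending_here = 19, max_so_far = 26
Position 3 (value -6): max_ending_here = 13, max_so_far = 26
Position 4 (value 18): max_ending_here = 31, max_so_far = 31
Position 5 (value -14): max_ending_here = 17, max_so_far = 31
Position 6 (value 8): max_ending_here = 25, max_so_far = 31
Position 7 (value -5): max_ending_here = 20, max_so_far = 31
Position 8 (value 9): max_ending_here = 29, max_so_far = 31
Position 9 (value -12): max_ending_here = 17, max_so_far = 31

Maximum subarray: [8, 18, -7, -6, 18]
Maximum sum: 31

The maximum subarray is [8, 18, -7, -6, 18] with sum 31. This subarray runs from index 0 to index 4.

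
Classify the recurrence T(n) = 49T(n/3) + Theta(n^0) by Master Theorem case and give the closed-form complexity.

Master Theorem for T(n) = 49T(n/3) + O(n^0):

a = 49, b = 3, c = 0
log_b(a) = log_3(49) = 3.5425

Case 1: c = 0 < log_3(49) = 3.5425
T(n) = O(n^(log_3 49))

For T(n) = 49T(n/3) + O(n^0): log_3(49) = 3.5425. This is Case 1 of the Master Theorem (c < log_b(a), work dominated by leaves), giving O(n^(log_3 49)).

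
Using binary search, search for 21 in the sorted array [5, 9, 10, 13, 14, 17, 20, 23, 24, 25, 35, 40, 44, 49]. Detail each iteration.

Binary search for 21 in [5, 9, 10, 13, 14, 17, 20, 23, 24, 25, 35, 40, 44, 49]:

lo=0, hi=13, mid=6, arr[mid]=20 -> 20 < 21, search right half
lo=7, hi=13, mid=10, arr[mid]=35 -> 35 > 21, search left half
lo=7, hi=9, mid=8, arr[mid]=24 -> 24 > 21, search left half
lo=7, hi=7, mid=7, arr[mid]=23 -> 23 > 21, search left half
lo=7 > hi=6, target 21 not found

Binary search determines that 21 is not in the array after 4 comparisons. The search space was exhausted without finding the target.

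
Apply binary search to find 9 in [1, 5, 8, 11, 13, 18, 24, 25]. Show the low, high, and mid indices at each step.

Binary search for 9 in [1, 5, 8, 11, 13, 18, 24, 25]:

lo=0, hi=7, mid=3, arr[mid]=11 -> 11 > 9, search left half
lo=0, hi=2, mid=1, arr[mid]=5 -> 5 < 9, search right half
lo=2, hi=2, mid=2, arr[mid]=8 -> 8 < 9, search right half
lo=3 > hi=2, target 9 not found

Binary search determines that 9 is not in the array after 3 comparisons. The search space was exhausted without finding the target.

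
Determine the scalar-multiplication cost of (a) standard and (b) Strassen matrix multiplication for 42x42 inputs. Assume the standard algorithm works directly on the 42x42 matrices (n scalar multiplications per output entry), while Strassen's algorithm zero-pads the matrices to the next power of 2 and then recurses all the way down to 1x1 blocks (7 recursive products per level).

Matrix multiplication for 42x42 matrices:

Strassen's algorithm requires power-of-2 dimensions. Pad 42x42 to 64x64 (next power of 2).

Standard algorithm: 42^3 = 74088 multiplications
Strassen's algorithm: 7^(log2(64)) = 7^6 = 117649 multiplications
Difference: 74088 - 117649 = -43561 (Strassen uses MORE here due to padding overhead — for small or just-over-power-of-2 n, padding can outweigh the per-level savings)

Standard: 74088 multiplications (42^3). Strassen: 117649 multiplications (7^6, after padding to 64x64). Strassen reduces 8 recursive multiplications to 7 at each level.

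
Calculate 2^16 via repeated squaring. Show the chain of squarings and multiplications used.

Computing 2^16 by squaring (build up from 2^1; each line after the first costs one multiplication):

2^1 = 2
2^2 = (2^1)^2 = 2^2 = 4
2^4 = (2^2)^2 = 4^2 = 16
2^8 = (2^4)^2 = 16^2 = 256
2^16 = (2^8)^2 = 256^2 = 65536

Result: 65536
Multiplications needed: 4 (4 lines after 2^1)

2^16 = 65536. Using exponentiation by squaring, this requires 4 multiplications. The key idea: if the exponent is even, square the half-power; if odd, multiply by the base once.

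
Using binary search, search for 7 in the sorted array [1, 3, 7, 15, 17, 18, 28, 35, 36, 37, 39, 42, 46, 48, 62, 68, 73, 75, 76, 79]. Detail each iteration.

Binary search for 7 in [1, 3, 7, 15, 17, 18, 28, 35, 36, 37, 39, 42, 46, 48, 62, 68, 73, 75, 76, 79]:

lo=0, hi=19, mid=9, arr[mid]=37 -> 37 > 7, search left half
lo=0, hi=8, mid=4, arr[mid]=17 -> 17 > 7, search left half
lo=0, hi=3, mid=1, arr[mid]=3 -> 3 < 7, search right half
lo=2, hi=3, mid=2, arr[mid]=7 -> Found target at index 2!

Binary search finds 7 at index 2 after 4 comparisons. The search repeatedly halves the search space by comparing with the middle element.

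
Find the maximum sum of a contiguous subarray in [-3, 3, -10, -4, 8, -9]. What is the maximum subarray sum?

Using Kadane's algorithm on [-3, 3, -10, -4, 8, -9]:

Scanning through the array:
Position 1 (value 3): max_ending_here = 3, max_so_far = 3
Position 2 (value -10): max_ending_here = -7, max_so_far = 3
Position 3 (value -4): max_ending_here = -4, max_so_far = 3
Position 4 (value 8): max_ending_here = 8, max_so_far = 8
Position 5 (value -9): max_ending_here = -1, max_so_far = 8

Maximum subarray: [8]
Maximum sum: 8

The maximum subarray is [8] with sum 8. This subarray runs from index 4 to index 4.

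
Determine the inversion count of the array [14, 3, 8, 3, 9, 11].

Finding inversions in [14, 3, 8, 3, 9, 11]:

(0, 1): arr[0]=14 > arr[1]=3
(0, 2): arr[0]=14 > arr[2]=8
(0, 3): arr[0]=14 > arr[3]=3
(0, 4): arr[0]=14 > arr[4]=9
(0, 5): arr[0]=14 > arr[5]=11
(2, 3): arr[2]=8 > arr[3]=3

Total inversions: 6

The array has 6 inversion(s): (0,1), (0,2), (0,3), (0,4), (0,5), (2,3). Each pair (i,j) satisfies i < j and arr[i] > arr[j].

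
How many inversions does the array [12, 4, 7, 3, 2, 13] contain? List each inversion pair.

Finding inversions in [12, 4, 7, 3, 2, 13]:

(0, 1): arr[0]=12 > arr[1]=4
(0, 2): arr[0]=12 > arr[2]=7
(0, 3): arr[0]=12 > arr[3]=3
(0, 4): arr[0]=12 > arr[4]=2
(1, 3): arr[1]=4 > arr[3]=3
(1, 4): arr[1]=4 > arr[4]=2
(2, 3): arr[2]=7 > arr[3]=3
(2, 4): arr[2]=7 > arr[4]=2
(3, 4): arr[3]=3 > arr[4]=2

Total inversions: 9

The array has 9 inversion(s): (0,1), (0,2), (0,3), (0,4), (1,3), (1,4), (2,3), (2,4), (3,4). Each pair (i,j) satisfies i < j and arr[i] > arr[j].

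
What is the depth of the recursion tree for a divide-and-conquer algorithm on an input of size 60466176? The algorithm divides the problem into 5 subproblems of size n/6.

For divide and conquer with division factor 6:

Problem sizes at each level:
Level 0: 60466176
Level 1: 10077696
Level 2: 1679616
Level 3: 279936
Level 4: 46656
Level 5: 7776
Level 6: 1296
Level 7: 216
Level 8: 36
Level 9: 6
Level 10: 1

The root is level 0 and the size-1 base case is level 10 (the tree spans levels 0 through 10, i.e. 11 levels counting the root), so the depth is the number of divisions: log_6(60466176) = 10

The recursion tree depth is log_6(60466176) = 10. At each level, the problem size is divided by 6, so it takes 10 divisions to reduce to a base case of size 1. The algorithm makes 5 recursive calls at each level.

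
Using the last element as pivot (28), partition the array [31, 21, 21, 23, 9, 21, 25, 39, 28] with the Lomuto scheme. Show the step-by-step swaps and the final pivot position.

Lomuto partition with pivot = 28:

Initial array: [31, 21, 21, 23, 9, 21, 25, 39, 28]

arr[0]=31 > 28: no swap
arr[1]=21 <= 28: swap with position 0, array becomes [21, 31, 21, 23, 9, 21, 25, 39, 28]
arr[2]=21 <= 28: swap with position 1, array becomes [21, 21, 31, 23, 9, 21, 25, 39, 28]
arr[3]=23 <= 28: swap with position 2, array becomes [21, 21, 23, 31, 9, 21, 25, 39, 28]
arr[4]=9 <= 28: swap with position 3, array becomes [21, 21, 23, 9, 31, 21, 25, 39, 28]
arr[5]=21 <= 28: swap with position 4, array becomes [21, 21, 23, 9, 21, 31, 25, 39, 28]
arr[6]=25 <= 28: swap with position 5, array becomes [21, 21, 23, 9, 21, 25, 31, 39, 28]
arr[7]=39 > 28: no swap

Place pivot at position 6: [21, 21, 23, 9, 21, 25, 28, 39, 31]
Pivot position: 6

After partitioning with pivot 28, the array becomes [21, 21, 23, 9, 21, 25, 28, 39, 31]. The pivot is placed at index 6. All elements to the left of the pivot are <= 28, and all elements to the right are > 28.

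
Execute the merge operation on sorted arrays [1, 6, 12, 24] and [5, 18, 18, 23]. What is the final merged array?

Merging process:

Compare 1 vs 5: take 1 from left. Merged: [1]
Compare 6 vs 5: take 5 from right. Merged: [1, 5]
Compare 6 vs 18: take 6 from left. Merged: [1, 5, 6]
Compare 12 vs 18: take 12 from left. Merged: [1, 5, 6, 12]
Compare 24 vs 18: take 18 from right. Merged: [1, 5, 6, 12, 18]
Compare 24 vs 18: take 18 from right. Merged: [1, 5, 6, 12, 18, 18]
Compare 24 vs 23: take 23 from right. Merged: [1, 5, 6, 12, 18, 18, 23]
Append remaining from left: [24]. Merged: [1, 5, 6, 12, 18, 18, 23, 24]

Final merged array: [1, 5, 6, 12, 18, 18, 23, 24]
Total comparisons: 7

The merged array is [1, 5, 6, 12, 18, 18, 23, 24], requiring 7 comparisons. The merge step runs in O(n) time where n is the total number of elements.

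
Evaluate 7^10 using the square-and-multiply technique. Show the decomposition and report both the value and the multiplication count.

Computing 7^10 by squaring (build up from 7^1; each line after the first costs one multiplication):

7^1 = 7
7^2 = (7^1)^2 = 7^2 = 49
7^4 = (7^2)^2 = 49^2 = 2401
7^5 = 7 * 7^4 = 7 * 2401 = 16807
7^10 = (7^5)^2 = 16807^2 = 282475249

Result: 282475249
Multiplications needed: 4 (4 lines after 7^1)

7^10 = 282475249. Using exponentiation by squaring, this requires 4 multiplications. The key idea: if the exponent is even, square the half-power; if odd, multiply by the base once.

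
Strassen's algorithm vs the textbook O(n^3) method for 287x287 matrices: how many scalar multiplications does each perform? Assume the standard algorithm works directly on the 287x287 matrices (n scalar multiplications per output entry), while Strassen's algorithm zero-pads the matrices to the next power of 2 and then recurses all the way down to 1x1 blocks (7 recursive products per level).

Matrix multiplication for 287x287 matrices:

Strassen's algorithm requires power-of-2 dimensions. Pad 287x287 to 512x512 (next power of 2).

Standard algorithm: 287^3 = 23639903 multiplications
Strassen's algorithm: 7^(log2(512)) = 7^9 = 40353607 multiplications
Difference: 23639903 - 40353607 = -16713704 (Strassen uses MORE here due to padding overhead — for small or just-over-power-of-2 n, padding can outweigh the per-level savings)

Standard: 23639903 multiplications (287^3). Strassen: 40353607 multiplications (7^9, after padding to 512x512). Strassen reduces 8 recursive multiplications to 7 at each level.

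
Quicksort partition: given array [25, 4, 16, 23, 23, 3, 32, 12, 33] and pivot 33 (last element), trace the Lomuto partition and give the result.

Lomuto partition with pivot = 33:

Initial array: [25, 4, 16, 23, 23, 3, 32, 12, 33]

arr[0]=25 <= 33: swap with position 0, array becomes [25, 4, 16, 23, 23, 3, 32, 12, 33]
arr[1]=4 <= 33: swap with position 1, array becomes [25, 4, 16, 23, 23, 3, 32, 12, 33]
arr[2]=16 <= 33: swap with position 2, array becomes [25, 4, 16, 23, 23, 3, 32, 12, 33]
arr[3]=23 <= 33: swap with position 3, array becomes [25, 4, 16, 23, 23, 3, 32, 12, 33]
arr[4]=23 <= 33: swap with position 4, array becomes [25, 4, 16, 23, 23, 3, 32, 12, 33]
arr[5]=3 <= 33: swap with position 5, array becomes [25, 4, 16, 23, 23, 3, 32, 12, 33]
arr[6]=32 <= 33: swap with position 6, array becomes [25, 4, 16, 23, 23, 3, 32, 12, 33]
arr[7]=12 <= 33: swap with position 7, array becomes [25, 4, 16, 23, 23, 3, 32, 12, 33]

Place pivot at position 8: [25, 4, 16, 23, 23, 3, 32, 12, 33]
Pivot position: 8

After partitioning with pivot 33, the array becomes [25, 4, 16, 23, 23, 3, 32, 12, 33]. The pivot is placed at index 8. All elements to the left of the pivot are <= 33, and all elements to the right are > 33.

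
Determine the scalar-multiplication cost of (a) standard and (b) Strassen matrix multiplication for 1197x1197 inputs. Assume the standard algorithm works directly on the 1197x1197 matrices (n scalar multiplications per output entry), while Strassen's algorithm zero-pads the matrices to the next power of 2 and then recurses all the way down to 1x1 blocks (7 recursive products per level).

Matrix multiplication for 1197x1197 matrices:

Strassen's algorithm requires power-of-2 dimensions. Pad 1197x1197 to 2048x2048 (next power of 2).

Standard algorithm: 1197^3 = 1715072373 multiplications
Strassen's algorithm: 7^(log2(2048)) = 7^11 = 1977326743 multiplications
Difference: 1715072373 - 1977326743 = -262254370 (Strassen uses MORE here due to padding overhead — for small or just-over-power-of-2 n, padding can outweigh the per-level savings)

Standard: 1715072373 multiplications (1197^3). Strassen: 1977326743 multiplications (7^11, after padding to 2048x2048). Strassen reduces 8 recursive multiplications to 7 at each level.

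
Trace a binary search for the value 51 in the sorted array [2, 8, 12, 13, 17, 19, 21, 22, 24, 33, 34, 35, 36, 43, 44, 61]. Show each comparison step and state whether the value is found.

Binary search for 51 in [2, 8, 12, 13, 17, 19, 21, 22, 24, 33, 34, 35, 36, 43, 44, 61]:

lo=0, hi=15, mid=7, arr[mid]=22 -> 22 < 51, search right half
lo=8, hi=15, mid=11, arr[mid]=35 -> 35 < 51, search right half
lo=12, hi=15, mid=13, arr[mid]=43 -> 43 < 51, search right half
lo=14, hi=15, mid=14, arr[mid]=44 -> 44 < 51, search right half
lo=15, hi=15, mid=15, arr[mid]=61 -> 61 > 51, search left half
lo=15 > hi=14, target 51 not found

Binary search determines that 51 is not in the array after 5 comparisons. The search space was exhausted without finding the target.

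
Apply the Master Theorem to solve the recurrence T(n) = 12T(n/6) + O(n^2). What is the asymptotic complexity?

Master Theorem for T(n) = 12T(n/6) + O(n^2):

a = 12, b = 6, c = 2
log_b(a) = log_6(12) = 1.3869

Case 3: c = 2 > log_6(12) = 1.3869
T(n) = O(n^2) = O(n^2)

For T(n) = 12T(n/6) + O(n^2): log_6(12) = 1.3869. This is Case 3 of the Master Theorem (c > log_b(a), work dominated by root), giving O(n^2).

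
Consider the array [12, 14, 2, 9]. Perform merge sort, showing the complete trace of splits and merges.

Merge sort trace:

Split: [12, 14, 2, 9] -> [12, 14] and [2, 9]
  Split: [12, 14] -> [12] and [14]
  Merge: [12] + [14] -> [12, 14]
  Split: [2, 9] -> [2] and [9]
  Merge: [2] + [9] -> [2, 9]
Merge: [12, 14] + [2, 9] -> [2, 9, 12, 14]

Final sorted array: [2, 9, 12, 14]

The merge sort proceeds by recursively splitting the array and merging sorted halves.
After all merges, the sorted array is [2, 9, 12, 14].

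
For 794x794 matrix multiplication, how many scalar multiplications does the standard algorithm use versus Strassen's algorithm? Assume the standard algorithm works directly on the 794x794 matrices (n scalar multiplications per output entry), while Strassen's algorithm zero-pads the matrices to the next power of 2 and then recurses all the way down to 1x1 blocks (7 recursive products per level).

Matrix multiplication for 794x794 matrices:

Strassen's algorithm requires power-of-2 dimensions. Pad 794x794 to 1024x1024 (next power of 2).

Standard algorithm: 794^3 = 500566184 multiplications
Strassen's algorithm: 7^(log2(1024)) = 7^10 = 282475249 multiplications
Savings: 500566184 - 282475249 = 218090935 multiplications

Standard: 500566184 multiplications (794^3). Strassen: 282475249 multiplications (7^10, after padding to 1024x1024). Strassen reduces 8 recursive multiplications to 7 at each level.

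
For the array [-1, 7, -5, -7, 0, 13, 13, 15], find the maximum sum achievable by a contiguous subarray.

Using Kadane's algorithm on [-1, 7, -5, -7, 0, 13, 13, 15]:

Scanning through the array:
Position 1 (value 7): max_ending_here = 7, max_so_far = 7
Position 2 (value -5): max_ending_here = 2, max_so_far = 7
Position 3 (value -7): max_ending_here = -5, max_so_far = 7
Position 4 (value 0): max_ending_here = 0, max_so_far = 7
Position 5 (value 13): max_ending_here = 13, max_so_far = 13
Position 6 (value 13): max_ending_here = 26, max_so_far = 26
Position 7 (value 15): max_ending_here = 41, max_so_far = 41

Maximum subarray: [0, 13, 13, 15]
Maximum sum: 41

The maximum subarray is [0, 13, 13, 15] with sum 41. This subarray runs from index 4 to index 7.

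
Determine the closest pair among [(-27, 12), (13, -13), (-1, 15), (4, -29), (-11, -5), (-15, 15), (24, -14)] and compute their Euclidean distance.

Computing all pairwise distances among 7 points:

d((-27, 12), (13, -13)) = 47.1699
d((-27, 12), (-1, 15)) = 26.1725
d((-27, 12), (4, -29)) = 51.4004
d((-27, 12), (-11, -5)) = 23.3452
d((-27, 12), (-15, 15)) = 12.3693
d((-27, 12), (24, -14)) = 57.2451
d((13, -13), (-1, 15)) = 31.305
d((13, -13), (4, -29)) = 18.3576
d((13, -13), (-11, -5)) = 25.2982
d((13, -13), (-15, 15)) = 39.598
d((13, -13), (24, -14)) = 11.0454 <-- minimum
d((-1, 15), (4, -29)) = 44.2832
d((-1, 15), (-11, -5)) = 22.3607
d((-1, 15), (-15, 15)) = 14.0
d((-1, 15), (24, -14)) = 38.2884
d((4, -29), (-11, -5)) = 28.3019
d((4, -29), (-15, 15)) = 47.927
d((4, -29), (24, -14)) = 25.0
d((-11, -5), (-15, 15)) = 20.3961
d((-11, -5), (24, -14)) = 36.1386
d((-15, 15), (24, -14)) = 48.6004

Closest pair: (13, -13) and (24, -14) with distance 11.0454

The closest pair is (13, -13) and (24, -14) with Euclidean distance 11.0454. For 7 points, brute-force pairwise comparison is shown above. For large n, the divide-and-conquer algorithm (sort by x, recurse on halves, check the dividing strip) achieves O(n log n).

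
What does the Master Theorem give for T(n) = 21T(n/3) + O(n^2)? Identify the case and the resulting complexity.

Master Theorem for T(n) = 21T(n/3) + O(n^2):

a = 21, b = 3, c = 2
log_b(a) = log_3(21) = 2.7712

Case 1: c = 2 < log_3(21) = 2.7712
T(n) = O(n^(log_3 21))

For T(n) = 21T(n/3) + O(n^2): log_3(21) = 2.7712. This is Case 1 of the Master Theorem (c < log_b(a), work dominated by leaves), giving O(n^(log_3 21)).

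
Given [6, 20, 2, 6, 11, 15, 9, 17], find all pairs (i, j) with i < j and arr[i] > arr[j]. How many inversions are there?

Finding inversions in [6, 20, 2, 6, 11, 15, 9, 17]:

(0, 2): arr[0]=6 > arr[2]=2
(1, 2): arr[1]=20 > arr[2]=2
(1, 3): arr[1]=20 > arr[3]=6
(1, 4): arr[1]=20 > arr[4]=11
(1, 5): arr[1]=20 > arr[5]=15
(1, 6): arr[1]=20 > arr[6]=9
(1, 7): arr[1]=20 > arr[7]=17
(4, 6): arr[4]=11 > arr[6]=9
(5, 6): arr[5]=15 > arr[6]=9

Total inversions: 9

The array has 9 inversion(s): (0,2), (1,2), (1,3), (1,4), (1,5), (1,6), (1,7), (4,6), (5,6). Each pair (i,j) satisfies i < j and arr[i] > arr[j].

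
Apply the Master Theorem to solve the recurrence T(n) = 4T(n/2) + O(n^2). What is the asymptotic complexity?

Master Theorem for T(n) = 4T(n/2) + O(n^2):

a = 4, b = 2, c = 2
log_b(a) = log_2(4) = 2.0000

Case 2: c = 2 = log_2(4) = 2.0000
T(n) = O(n^2 log n) = O(n^2 log n)

For T(n) = 4T(n/2) + O(n^2): log_2(4) = 2.0000. This is Case 2 of the Master Theorem (c = log_b(a), equal work at all levels), giving O(n^2 log n).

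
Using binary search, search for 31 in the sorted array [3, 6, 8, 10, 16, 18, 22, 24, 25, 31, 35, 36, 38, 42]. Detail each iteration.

Binary search for 31 in [3, 6, 8, 10, 16, 18, 22, 24, 25, 31, 35, 36, 38, 42]:

lo=0, hi=13, mid=6, arr[mid]=22 -> 22 < 31, search right half
lo=7, hi=13, mid=10, arr[mid]=35 -> 35 > 31, search left half
lo=7, hi=9, mid=8, arr[mid]=25 -> 25 < 31, search right half
lo=9, hi=9, mid=9, arr[mid]=31 -> Found target at index 9!

Binary search finds 31 at index 9 after 4 comparisons. The search repeatedly halves the search space by comparing with the middle element.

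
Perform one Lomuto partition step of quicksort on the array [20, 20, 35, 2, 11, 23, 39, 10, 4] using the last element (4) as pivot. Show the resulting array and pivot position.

Lomuto partition with pivot = 4:

Initial array: [20, 20, 35, 2, 11, 23, 39, 10, 4]

arr[0]=20 > 4: no swap
arr[1]=20 > 4: no swap
arr[2]=35 > 4: no swap
arr[3]=2 <= 4: swap with position 0, array becomes [2, 20, 35, 20, 11, 23, 39, 10, 4]
arr[4]=11 > 4: no swap
arr[5]=23 > 4: no swap
arr[6]=39 > 4: no swap
arr[7]=10 > 4: no swap

Place pivot at position 1: [2, 4, 35, 20, 11, 23, 39, 10, 20]
Pivot position: 1

After partitioning with pivot 4, the array becomes [2, 4, 35, 20, 11, 23, 39, 10, 20]. The pivot is placed at index 1. All elements to the left of the pivot are <= 4, and all elements to the right are > 4.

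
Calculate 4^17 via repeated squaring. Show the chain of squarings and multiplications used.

Computing 4^17 by squaring (build up from 4^1; each line after the first costs one multiplication):

4^1 = 4
4^2 = (4^1)^2 = 4^2 = 16
4^4 = (4^2)^2 = 16^2 = 256
4^8 = (4^4)^2 = 256^2 = 65536
4^16 = (4^8)^2 = 65536^2 = 4294967296
4^17 = 4 * 4^16 = 4 * 4294967296 = 17179869184

Result: 17179869184
Multiplications needed: 5 (5 lines after 4^1)

4^17 = 17179869184. Using exponentiation by squaring, this requires 5 multiplications. The key idea: if the exponent is even, square the half-power; if odd, multiply by the base once.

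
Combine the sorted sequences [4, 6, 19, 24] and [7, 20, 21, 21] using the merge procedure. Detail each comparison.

Merging process:

Compare 4 vs 7: take 4 from left. Merged: [4]
Compare 6 vs 7: take 6 from left. Merged: [4, 6]
Compare 19 vs 7: take 7 from right. Merged: [4, 6, 7]
Compare 19 vs 20: take 19 from left. Merged: [4, 6, 7, 19]
Compare 24 vs 20: take 20 from right. Merged: [4, 6, 7, 19, 20]
Compare 24 vs 21: take 21 from right. Merged: [4, 6, 7, 19, 20, 21]
Compare 24 vs 21: take 21 from right. Merged: [4, 6, 7, 19, 20, 21, 21]
Append remaining from left: [24]. Merged: [4, 6, 7, 19, 20, 21, 21, 24]

Final merged array: [4, 6, 7, 19, 20, 21, 21, 24]
Total comparisons: 7

The merged array is [4, 6, 7, 19, 20, 21, 21, 24], requiring 7 comparisons. The merge step runs in O(n) time where n is the total number of elements.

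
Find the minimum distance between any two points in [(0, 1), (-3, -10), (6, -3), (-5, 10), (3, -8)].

Computing all pairwise distances among 5 points:

d((0, 1), (-3, -10)) = 11.4018
d((0, 1), (6, -3)) = 7.2111
d((0, 1), (-5, 10)) = 10.2956
d((0, 1), (3, -8)) = 9.4868
d((-3, -10), (6, -3)) = 11.4018
d((-3, -10), (-5, 10)) = 20.0998
d((-3, -10), (3, -8)) = 6.3246
d((6, -3), (-5, 10)) = 17.0294
d((6, -3), (3, -8)) = 5.831 <-- minimum
d((-5, 10), (3, -8)) = 19.6977

Closest pair: (6, -3) and (3, -8) with distance 5.831

The closest pair is (6, -3) and (3, -8) with Euclidean distance 5.831. For 5 points, brute-force pairwise comparison is shown above. For large n, the divide-and-conquer algorithm (sort by x, recurse on halves, check the dividing strip) achieves O(n log n).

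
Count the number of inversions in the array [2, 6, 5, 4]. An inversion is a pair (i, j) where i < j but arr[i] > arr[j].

Finding inversions in [2, 6, 5, 4]:

(1, 2): arr[1]=6 > arr[2]=5
(1, 3): arr[1]=6 > arr[3]=4
(2, 3): arr[2]=5 > arr[3]=4

Total inversions: 3

The array has 3 inversion(s): (1,2), (1,3), (2,3). Each pair (i,j) satisfies i < j and arr[i] > arr[j].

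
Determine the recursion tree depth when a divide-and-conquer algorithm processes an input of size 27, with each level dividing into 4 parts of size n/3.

For divide and conquer with division factor 3:

Problem sizes at each level:
Level 0: 27
Level 1: 9
Level 2: 3
Level 3: 1

The root is level 0 and the size-1 base case is level 3 (the tree spans levels 0 through 3, i.e. 4 levels counting the root), so the depth is the number of divisions: log_3(27) = 3

The recursion tree depth is log_3(27) = 3. At each level, the problem size is divided by 3, so it takes 3 divisions to reduce to a base case of size 1. The algorithm makes 4 recursive calls at each level.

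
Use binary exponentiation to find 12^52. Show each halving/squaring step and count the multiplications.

Computing 12^52 by squaring (build up from 12^1; each line after the first costs one multiplication):

12^1 = 12
12^2 = (12^1)^2 = 12^2 = 144
12^3 = 12 * 12^2 = 12 * 144 = 1728
12^6 = (12^3)^2 = 1728^2 = 2985984
12^12 = (12^6)^2 = 2985984^2 = 8916100448256
12^13 = 12 * 12^12 = 12 * 8916100448256 = 106993205379072
12^26 = (12^13)^2 = 106993205379072^2 = 11447545997288281555215581184
12^52 = (12^26)^2 = 11447545997288281555215581184^2 = 131046309360030956735917227964932955078950997486894841856

Result: 131046309360030956735917227964932955078950997486894841856
Multiplications needed: 7 (7 lines after 12^1)

12^52 = 131046309360030956735917227964932955078950997486894841856. Using exponentiation by squaring, this requires 7 multiplications. The key idea: if the exponent is even, square the half-power; if odd, multiply by the base once.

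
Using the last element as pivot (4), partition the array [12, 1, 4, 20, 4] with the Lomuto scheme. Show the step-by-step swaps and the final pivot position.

Lomuto partition with pivot = 4:

Initial array: [12, 1, 4, 20, 4]

arr[0]=12 > 4: no swap
arr[1]=1 <= 4: swap with position 0, array becomes [1, 12, 4, 20, 4]
arr[2]=4 <= 4: swap with position 1, array becomes [1, 4, 12, 20, 4]
arr[3]=20 > 4: no swap

Place pivot at position 2: [1, 4, 4, 20, 12]
Pivot position: 2

After partitioning with pivot 4, the array becomes [1, 4, 4, 20, 12]. The pivot is placed at index 2. All elements to the left of the pivot are <= 4, and all elements to the right are > 4.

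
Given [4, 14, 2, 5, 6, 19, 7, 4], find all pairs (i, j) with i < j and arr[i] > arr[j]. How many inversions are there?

Finding inversions in [4, 14, 2, 5, 6, 19, 7, 4]:

(0, 2): arr[0]=4 > arr[2]=2
(1, 2): arr[1]=14 > arr[2]=2
(1, 3): arr[1]=14 > arr[3]=5
(1, 4): arr[1]=14 > arr[4]=6
(1, 6): arr[1]=14 > arr[6]=7
(1, 7): arr[1]=14 > arr[7]=4
(3, 7): arr[3]=5 > arr[7]=4
(4, 7): arr[4]=6 > arr[7]=4
(5, 6): arr[5]=19 > arr[6]=7
(5, 7): arr[5]=19 > arr[7]=4
(6, 7): arr[6]=7 > arr[7]=4

Total inversions: 11

The array has 11 inversion(s): (0,2), (1,2), (1,3), (1,4), (1,6), (1,7), (3,7), (4,7), (5,6), (5,7), (6,7). Each pair (i,j) satisfies i < j and arr[i] > arr[j].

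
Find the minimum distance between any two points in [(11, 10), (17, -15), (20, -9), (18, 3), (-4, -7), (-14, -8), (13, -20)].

Computing all pairwise distances among 7 points:

d((11, 10), (17, -15)) = 25.7099
d((11, 10), (20, -9)) = 21.0238
d((11, 10), (18, 3)) = 9.8995
d((11, 10), (-4, -7)) = 22.6716
d((11, 10), (-14, -8)) = 30.8058
d((11, 10), (13, -20)) = 30.0666
d((17, -15), (20, -9)) = 6.7082
d((17, -15), (18, 3)) = 18.0278
d((17, -15), (-4, -7)) = 22.4722
d((17, -15), (-14, -8)) = 31.7805
d((17, -15), (13, -20)) = 6.4031 <-- minimum
d((20, -9), (18, 3)) = 12.1655
d((20, -9), (-4, -7)) = 24.0832
d((20, -9), (-14, -8)) = 34.0147
d((20, -9), (13, -20)) = 13.0384
d((18, 3), (-4, -7)) = 24.1661
d((18, 3), (-14, -8)) = 33.8378
d((18, 3), (13, -20)) = 23.5372
d((-4, -7), (-14, -8)) = 10.0499
d((-4, -7), (13, -20)) = 21.4009
d((-14, -8), (13, -20)) = 29.5466

Closest pair: (17, -15) and (13, -20) with distance 6.4031

The closest pair is (17, -15) and (13, -20) with Euclidean distance 6.4031. For 7 points, brute-force pairwise comparison is shown above. For large n, the divide-and-conquer algorithm (sort by x, recurse on halves, check the dividing strip) achieves O(n log n).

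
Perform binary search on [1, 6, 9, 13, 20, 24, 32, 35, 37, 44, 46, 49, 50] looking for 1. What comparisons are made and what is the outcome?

Binary search for 1 in [1, 6, 9, 13, 20, 24, 32, 35, 37, 44, 46, 49, 50]:

lo=0, hi=12, mid=6, arr[mid]=32 -> 32 > 1, search left half
lo=0, hi=5, mid=2, arr[mid]=9 -> 9 > 1, search left half
lo=0, hi=1, mid=0, arr[mid]=1 -> Found target at index 0!

Binary search finds 1 at index 0 after 3 comparisons. The search repeatedly halves the search space by comparing with the middle element.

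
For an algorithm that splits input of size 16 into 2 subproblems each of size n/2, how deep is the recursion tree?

For divide and conquer with division factor 2:

Problem sizes at each level:
Level 0: 16
Level 1: 8
Level 2: 4
Level 3: 2
Level 4: 1

The root is level 0 and the size-1 base case is level 4 (the tree spans levels 0 through 4, i.e. 5 levels counting the root), so the depth is the number of divisions: log_2(16) = 4

The recursion tree depth is log_2(16) = 4. At each level, the problem size is divided by 2, so it takes 4 divisions to reduce to a base case of size 1. The algorithm makes 2 recursive calls at each level.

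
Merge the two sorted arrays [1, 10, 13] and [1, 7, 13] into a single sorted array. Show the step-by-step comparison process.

Merging process:

Compare 1 vs 1: take 1 from left. Merged: [1]
Compare 10 vs 1: take 1 from right. Merged: [1, 1]
Compare 10 vs 7: take 7 from right. Merged: [1, 1, 7]
Compare 10 vs 13: take 10 from left. Merged: [1, 1, 7, 10]
Compare 13 vs 13: take 13 from left. Merged: [1, 1, 7, 10, 13]
Append remaining from right: [13]. Merged: [1, 1, 7, 10, 13, 13]

Final merged array: [1, 1, 7, 10, 13, 13]
Total comparisons: 5

The merged array is [1, 1, 7, 10, 13, 13], requiring 5 comparisons. The merge step runs in O(n) time where n is the total number of elements.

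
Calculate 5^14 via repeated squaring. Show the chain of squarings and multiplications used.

Computing 5^14 by squaring (build up from 5^1; each line after the first costs one multiplication):

5^1 = 5
5^2 = (5^1)^2 = 5^2 = 25
5^3 = 5 * 5^2 = 5 * 25 = 125
5^6 = (5^3)^2 = 125^2 = 15625
5^7 = 5 * 5^6 = 5 * 15625 = 78125
5^14 = (5^7)^2 = 78125^2 = 6103515625

Result: 6103515625
Multiplications needed: 5 (5 lines after 5^1)

5^14 = 6103515625. Using exponentiation by squaring, this requires 5 multiplications. The key idea: if the exponent is even, square the half-power; if odd, multiply by the base once.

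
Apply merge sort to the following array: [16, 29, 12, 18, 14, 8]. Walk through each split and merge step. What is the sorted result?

Merge sort trace:

Split: [16, 29, 12, 18, 14, 8] -> [16, 29, 12] and [18, 14, 8]
  Split: [16, 29, 12] -> [16] and [29, 12]
    Split: [29, 12] -> [29] and [12]
    Merge: [29] + [12] -> [12, 29]
  Merge: [16] + [12, 29] -> [12, 16, 29]
  Split: [18, 14, 8] -> [18] and [14, 8]
    Split: [14, 8] -> [14] and [8]
    Merge: [14] + [8] -> [8, 14]
  Merge: [18] + [8, 14] -> [8, 14, 18]
Merge: [12, 16, 29] + [8, 14, 18] -> [8, 12, 14, 16, 18, 29]

Final sorted array: [8, 12, 14, 16, 18, 29]

The merge sort proceeds by recursively splitting the array and merging sorted halves.
After all merges, the sorted array is [8, 12, 14, 16, 18, 29].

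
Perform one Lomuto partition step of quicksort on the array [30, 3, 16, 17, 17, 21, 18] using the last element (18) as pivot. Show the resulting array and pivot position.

Lomuto partition with pivot = 18:

Initial array: [30, 3, 16, 17, 17, 21, 18]

arr[0]=30 > 18: no swap
arr[1]=3 <= 18: swap with position 0, array becomes [3, 30, 16, 17, 17, 21, 18]
arr[2]=16 <= 18: swap with position 1, array becomes [3, 16, 30, 17, 17, 21, 18]
arr[3]=17 <= 18: swap with position 2, array becomes [3, 16, 17, 30, 17, 21, 18]
arr[4]=17 <= 18: swap with position 3, array becomes [3, 16, 17, 17, 30, 21, 18]
arr[5]=21 > 18: no swap

Place pivot at position 4: [3, 16, 17, 17, 18, 21, 30]
Pivot position: 4

After partitioning with pivot 18, the array becomes [3, 16, 17, 17, 18, 21, 30]. The pivot is placed at index 4. All elements to the left of the pivot are <= 18, and all elements to the right are > 18.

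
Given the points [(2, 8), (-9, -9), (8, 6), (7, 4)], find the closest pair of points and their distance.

Computing all pairwise distances among 4 points:

d((2, 8), (-9, -9)) = 20.2485
d((2, 8), (8, 6)) = 6.3246
d((2, 8), (7, 4)) = 6.4031
d((-9, -9), (8, 6)) = 22.6716
d((-9, -9), (7, 4)) = 20.6155
d((8, 6), (7, 4)) = 2.2361 <-- minimum

Closest pair: (8, 6) and (7, 4) with distance 2.2361

The closest pair is (8, 6) and (7, 4) with Euclidean distance 2.2361. For 4 points, brute-force pairwise comparison is shown above. For large n, the divide-and-conquer algorithm (sort by x, recurse on halves, check the dividing strip) achieves O(n log n).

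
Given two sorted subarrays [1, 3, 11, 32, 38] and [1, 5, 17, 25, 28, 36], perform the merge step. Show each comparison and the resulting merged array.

Merging process:

Compare 1 vs 1: take 1 from left. Merged: [1]
Compare 3 vs 1: take 1 from right. Merged: [1, 1]
Compare 3 vs 5: take 3 from left. Merged: [1, 1, 3]
Compare 11 vs 5: take 5 from right. Merged: [1, 1, 3, 5]
Compare 11 vs 17: take 11 from left. Merged: [1, 1, 3, 5, 11]
Compare 32 vs 17: take 17 from right. Merged: [1, 1, 3, 5, 11, 17]
Compare 32 vs 25: take 25 from right. Merged: [1, 1, 3, 5, 11, 17, 25]
Compare 32 vs 28: take 28 from right. Merged: [1, 1, 3, 5, 11, 17, 25, 28]
Compare 32 vs 36: take 32 from left. Merged: [1, 1, 3, 5, 11, 17, 25, 28, 32]
Compare 38 vs 36: take 36 from right. Merged: [1, 1, 3, 5, 11, 17, 25, 28, 32, 36]
Append remaining from left: [38]. Merged: [1, 1, 3, 5, 11, 17, 25, 28, 32, 36, 38]

Final merged array: [1, 1, 3, 5, 11, 17, 25, 28, 32, 36, 38]
Total comparisons: 10

The merged array is [1, 1, 3, 5, 11, 17, 25, 28, 32, 36, 38], requiring 10 comparisons. The merge step runs in O(n) time where n is the total number of elements.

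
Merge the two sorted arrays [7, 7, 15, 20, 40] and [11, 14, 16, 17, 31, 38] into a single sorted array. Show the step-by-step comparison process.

Merging process:

Compare 7 vs 11: take 7 from left. Merged: [7]
Compare 7 vs 11: take 7 from left. Merged: [7, 7]
Compare 15 vs 11: take 11 from right. Merged: [7, 7, 11]
Compare 15 vs 14: take 14 from right. Merged: [7, 7, 11, 14]
Compare 15 vs 16: take 15 from left. Merged: [7, 7, 11, 14, 15]
Compare 20 vs 16: take 16 from right. Merged: [7, 7, 11, 14, 15, 16]
Compare 20 vs 17: take 17 from right. Merged: [7, 7, 11, 14, 15, 16, 17]
Compare 20 vs 31: take 20 from left. Merged: [7, 7, 11, 14, 15, 16, 17, 20]
Compare 40 vs 31: take 31 from right. Merged: [7, 7, 11, 14, 15, 16, 17, 20, 31]
Compare 40 vs 38: take 38 from right. Merged: [7, 7, 11, 14, 15, 16, 17, 20, 31, 38]
Append remaining from left: [40]. Merged: [7, 7, 11, 14, 15, 16, 17, 20, 31, 38, 40]

Final merged array: [7, 7, 11, 14, 15, 16, 17, 20, 31, 38, 40]
Total comparisons: 10

The merged array is [7, 7, 11, 14, 15, 16, 17, 20, 31, 38, 40], requiring 10 comparisons. The merge step runs in O(n) time where n is the total number of elements.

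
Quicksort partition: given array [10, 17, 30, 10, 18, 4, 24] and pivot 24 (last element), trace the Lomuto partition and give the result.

Lomuto partition with pivot = 24:

Initial array: [10, 17, 30, 10, 18, 4, 24]

arr[0]=10 <= 24: swap with position 0, array becomes [10, 17, 30, 10, 18, 4, 24]
arr[1]=17 <= 24: swap with position 1, array becomes [10, 17, 30, 10, 18, 4, 24]
arr[2]=30 > 24: no swap
arr[3]=10 <= 24: swap with position 2, array becomes [10, 17, 10, 30, 18, 4, 24]
arr[4]=18 <= 24: swap with position 3, array becomes [10, 17, 10, 18, 30, 4, 24]
arr[5]=4 <= 24: swap with position 4, array becomes [10, 17, 10, 18, 4, 30, 24]

Place pivot at position 5: [10, 17, 10, 18, 4, 24, 30]
Pivot position: 5

After partitioning with pivot 24, the array becomes [10, 17, 10, 18, 4, 24, 30]. The pivot is placed at index 5. All elements to the left of the pivot are <= 24, and all elements to the right are > 24.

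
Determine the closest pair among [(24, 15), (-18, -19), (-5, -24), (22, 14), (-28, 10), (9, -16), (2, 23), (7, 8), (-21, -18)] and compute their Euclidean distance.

Computing all pairwise distances among 9 points:

d((24, 15), (-18, -19)) = 54.037
d((24, 15), (-5, -24)) = 48.6004
d((24, 15), (22, 14)) = 2.2361 <-- minimum
d((24, 15), (-28, 10)) = 52.2398
d((24, 15), (9, -16)) = 34.4384
d((24, 15), (2, 23)) = 23.4094
d((24, 15), (7, 8)) = 18.3848
d((24, 15), (-21, -18)) = 55.8032
d((-18, -19), (-5, -24)) = 13.9284
d((-18, -19), (22, 14)) = 51.8556
d((-18, -19), (-28, 10)) = 30.6757
d((-18, -19), (9, -16)) = 27.1662
d((-18, -19), (2, 23)) = 46.5188
d((-18, -19), (7, 8)) = 36.7967
d((-18, -19), (-21, -18)) = 3.1623
d((-5, -24), (22, 14)) = 46.6154
d((-5, -24), (-28, 10)) = 41.0488
d((-5, -24), (9, -16)) = 16.1245
d((-5, -24), (2, 23)) = 47.5184
d((-5, -24), (7, 8)) = 34.176
d((-5, -24), (-21, -18)) = 17.088
d((22, 14), (-28, 10)) = 50.1597
d((22, 14), (9, -16)) = 32.6956
d((22, 14), (2, 23)) = 21.9317
d((22, 14), (7, 8)) = 16.1555
d((22, 14), (-21, -18)) = 53.6004
d((-28, 10), (9, -16)) = 45.2217
d((-28, 10), (2, 23)) = 32.6956
d((-28, 10), (7, 8)) = 35.0571
d((-28, 10), (-21, -18)) = 28.8617
d((9, -16), (2, 23)) = 39.6232
d((9, -16), (7, 8)) = 24.0832
d((9, -16), (-21, -18)) = 30.0666
d((2, 23), (7, 8)) = 15.8114
d((2, 23), (-21, -18)) = 47.0106
d((7, 8), (-21, -18)) = 38.2099

Closest pair: (24, 15) and (22, 14) with distance 2.2361

The closest pair is (24, 15) and (22, 14) with Euclidean distance 2.2361. For 9 points, brute-force pairwise comparison is shown above. For large n, the divide-and-conquer algorithm (sort by x, recurse on halves, check the dividing strip) achieves O(n log n).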